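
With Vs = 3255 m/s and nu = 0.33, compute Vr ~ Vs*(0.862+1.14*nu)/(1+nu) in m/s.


Numerator factor = 0.862 + 1.14*0.33 = 1.2382
Denominator = 1 + 0.33 = 1.33
Vr = 3255 * 1.2382 / 1.33 = 3030.33 m/s

3030.33


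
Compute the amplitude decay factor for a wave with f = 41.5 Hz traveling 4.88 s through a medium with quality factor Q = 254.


pi*f*t/Q = pi*41.5*4.88/254 = 2.504864
A/A0 = exp(-2.504864) = 0.081687

0.081687


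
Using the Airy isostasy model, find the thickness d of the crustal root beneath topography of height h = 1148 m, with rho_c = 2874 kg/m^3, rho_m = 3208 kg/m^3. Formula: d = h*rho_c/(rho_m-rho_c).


rho_m - rho_c = 3208 - 2874 = 334
d = 1148 * 2874 / 334
= 3299352 / 334
= 9878.3 m

9878.3


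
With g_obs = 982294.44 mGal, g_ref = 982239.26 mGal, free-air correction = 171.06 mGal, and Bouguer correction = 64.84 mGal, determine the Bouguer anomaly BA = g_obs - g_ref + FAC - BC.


BA = g_obs - g_ref + FAC - BC
= 982294.44 - 982239.26 + 171.06 - 64.84
= 161.4 mGal

161.4


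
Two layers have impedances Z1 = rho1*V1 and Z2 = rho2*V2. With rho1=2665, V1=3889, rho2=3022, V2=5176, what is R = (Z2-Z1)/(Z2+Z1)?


Z1 = 2665 * 3889 = 10364185
Z2 = 3022 * 5176 = 15641872
R = (15641872 - 10364185) / (15641872 + 10364185) = 5277687 / 26006057 = 0.2029

0.2029


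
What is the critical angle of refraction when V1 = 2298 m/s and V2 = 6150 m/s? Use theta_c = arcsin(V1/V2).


V1/V2 = 2298/6150 = 0.373659
theta_c = arcsin(0.373659) = 21.9414 degrees

21.9414


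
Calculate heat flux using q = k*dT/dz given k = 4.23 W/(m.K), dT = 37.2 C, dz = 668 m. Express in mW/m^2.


q = k * dT / dz * 1000
= 4.23 * 37.2 / 668 * 1000
= 0.235563 * 1000
= 235.5629 mW/m^2

235.5629


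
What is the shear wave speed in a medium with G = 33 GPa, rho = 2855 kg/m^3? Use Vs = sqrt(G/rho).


Convert G to Pa: G = 33e9 Pa
Compute G/rho = 33e9 / 2855 = 11558669.0018
Vs = sqrt(11558669.0018) = 3399.8 m/s

3399.8


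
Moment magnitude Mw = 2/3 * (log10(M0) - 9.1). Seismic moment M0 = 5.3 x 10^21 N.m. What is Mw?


log10(M0) = log10(5.3 x 10^21) = 21.7243
Mw = 2/3 * (21.7243 - 9.1)
= 2/3 * 12.6243
= 8.42

8.42


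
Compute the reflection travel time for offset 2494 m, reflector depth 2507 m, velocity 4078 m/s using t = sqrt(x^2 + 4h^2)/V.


x^2 + 4h^2 = 2494^2 + 4*2507^2 = 6220036 + 25140196 = 31360232
sqrt(31360232) = 5600.0207
t = 5600.0207 / 4078 = 1.3732 s

1.3732


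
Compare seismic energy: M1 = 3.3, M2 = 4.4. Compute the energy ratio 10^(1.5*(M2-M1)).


M2 - M1 = 4.4 - 3.3 = 1.1
1.5 * 1.1 = 1.65
ratio = 10^1.65 = 44.67

44.67


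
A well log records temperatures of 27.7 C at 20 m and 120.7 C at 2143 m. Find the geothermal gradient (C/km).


dT = 120.7 - 27.7 = 93.0 C
dz = 2143 - 20 = 2123 m
gradient = dT/dz * 1000 = 93.0/2123 * 1000 = 43.8059 C/km

43.8059


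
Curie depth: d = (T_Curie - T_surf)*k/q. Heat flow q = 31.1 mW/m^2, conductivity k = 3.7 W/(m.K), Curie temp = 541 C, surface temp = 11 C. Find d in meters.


T_Curie - T_surf = 541 - 11 = 530 C
Convert q to W/m^2: 31.1 mW/m^2 = 0.0311 W/m^2
d = 530 * 3.7 / 0.0311 = 63054.66 m

63054.66


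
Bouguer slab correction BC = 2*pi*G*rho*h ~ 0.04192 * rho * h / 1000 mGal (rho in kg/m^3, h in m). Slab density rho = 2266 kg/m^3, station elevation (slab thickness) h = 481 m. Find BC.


BC = 0.04192 * rho * h / 1000
= 0.04192 * 2266 * 481 / 1000
= 45.6905 mGal

45.6905


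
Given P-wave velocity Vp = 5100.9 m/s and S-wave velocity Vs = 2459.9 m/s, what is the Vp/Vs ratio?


Vp/Vs = 5100.9 / 2459.9
= 2.0736

2.0736


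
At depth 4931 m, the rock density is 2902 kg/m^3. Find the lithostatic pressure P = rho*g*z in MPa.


P = rho * g * z / 1e6
= 2902 * 9.81 * 4931 / 1e6
= 140378765.22 / 1e6
= 140.3788 MPa

140.3788


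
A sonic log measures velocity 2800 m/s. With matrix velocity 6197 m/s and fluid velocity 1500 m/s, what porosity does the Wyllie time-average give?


1/V - 1/Vm = 1/2800 - 1/6197 = 0.00019577
1/Vf - 1/Vm = 1/1500 - 1/6197 = 0.0005053
phi = 0.00019577 / 0.0005053 = 0.3874

0.3874


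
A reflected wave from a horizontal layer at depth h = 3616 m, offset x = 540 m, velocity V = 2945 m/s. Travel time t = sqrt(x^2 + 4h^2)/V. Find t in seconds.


x^2 + 4h^2 = 540^2 + 4*3616^2 = 291600 + 52301824 = 52593424
sqrt(52593424) = 7252.1324
t = 7252.1324 / 2945 = 2.4625 s

2.4625


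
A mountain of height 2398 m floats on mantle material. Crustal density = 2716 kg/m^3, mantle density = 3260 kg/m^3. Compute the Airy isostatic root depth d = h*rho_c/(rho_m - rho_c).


rho_m - rho_c = 3260 - 2716 = 544
d = 2398 * 2716 / 544
= 6512968 / 544
= 11972.37 m

11972.37


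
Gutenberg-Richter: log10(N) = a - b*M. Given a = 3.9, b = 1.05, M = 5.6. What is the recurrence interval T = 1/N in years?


log10(N) = 3.9 - 1.05*5.6 = -1.98
N = 10^-1.98 = 0.010471
T = 1/N = 1/0.010471 = 95.4993 years

95.4993


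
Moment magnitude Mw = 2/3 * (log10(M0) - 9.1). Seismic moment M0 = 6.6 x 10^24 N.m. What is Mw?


log10(M0) = log10(6.6 x 10^24) = 24.8195
Mw = 2/3 * (24.8195 - 9.1)
= 2/3 * 15.7195
= 10.48

10.48


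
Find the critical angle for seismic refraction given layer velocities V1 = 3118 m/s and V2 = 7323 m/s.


V1/V2 = 3118/7323 = 0.425782
theta_c = arcsin(0.425782) = 25.2002 degrees

25.2002


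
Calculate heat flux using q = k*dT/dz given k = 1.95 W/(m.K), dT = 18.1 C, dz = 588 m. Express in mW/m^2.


q = k * dT / dz * 1000
= 1.95 * 18.1 / 588 * 1000
= 0.060026 * 1000
= 60.0255 mW/m^2

60.0255


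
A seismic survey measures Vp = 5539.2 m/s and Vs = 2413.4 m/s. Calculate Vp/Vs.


Vp/Vs = 5539.2 / 2413.4
= 2.2952

2.2952


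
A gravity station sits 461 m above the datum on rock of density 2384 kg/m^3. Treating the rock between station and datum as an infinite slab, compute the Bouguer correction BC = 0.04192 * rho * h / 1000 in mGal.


BC = 0.04192 * rho * h / 1000
= 0.04192 * 2384 * 461 / 1000
= 46.0711 mGal

46.0711


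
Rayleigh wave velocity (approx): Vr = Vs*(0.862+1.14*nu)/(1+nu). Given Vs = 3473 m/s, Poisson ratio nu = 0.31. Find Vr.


Numerator factor = 0.862 + 1.14*0.31 = 1.2154
Denominator = 1 + 0.31 = 1.31
Vr = 3473 * 1.2154 / 1.31 = 3222.2 m/s

3222.2


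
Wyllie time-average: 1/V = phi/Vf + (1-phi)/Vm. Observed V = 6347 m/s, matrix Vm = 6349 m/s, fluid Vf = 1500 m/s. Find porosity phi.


1/V - 1/Vm = 1/6347 - 1/6349 = 5e-08
1/Vf - 1/Vm = 1/1500 - 1/6349 = 0.00050916
phi = 5e-08 / 0.00050916 = 0.0001

1.000000e-04


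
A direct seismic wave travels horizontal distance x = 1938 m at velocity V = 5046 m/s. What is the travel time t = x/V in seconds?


t = x / V
= 1938 / 5046
= 0.3841 s

0.3841


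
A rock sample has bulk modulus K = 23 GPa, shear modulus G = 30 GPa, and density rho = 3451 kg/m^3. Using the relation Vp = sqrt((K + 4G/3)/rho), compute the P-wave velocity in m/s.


First compute the effective modulus:
K + 4G/3 = 23e9 + 4*30e9/3 = 63000000000.0 Pa
Then divide by density:
63000000000.0 / 3451 = 18255578.0933 Pa/(kg/m^3)
Take the square root:
Vp = sqrt(18255578.0933) = 4272.65 m/s

4272.65


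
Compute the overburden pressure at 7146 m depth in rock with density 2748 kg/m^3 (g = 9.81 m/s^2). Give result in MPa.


P = rho * g * z / 1e6
= 2748 * 9.81 * 7146 / 1e6
= 192641010.48 / 1e6
= 192.641 MPa

192.641


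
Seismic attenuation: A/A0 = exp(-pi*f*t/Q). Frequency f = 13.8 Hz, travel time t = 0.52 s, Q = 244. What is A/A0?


pi*f*t/Q = pi*13.8*0.52/244 = 0.092394
A/A0 = exp(-0.092394) = 0.911746

0.911746


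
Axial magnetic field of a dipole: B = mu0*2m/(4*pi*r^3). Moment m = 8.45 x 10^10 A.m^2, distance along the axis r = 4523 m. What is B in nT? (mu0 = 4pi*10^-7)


m = 8.45 x 10^10 = 84500000000 A.m^2
2m = 169000000000 A.m^2
r^3 = 4523^3 = 92529403667
B = (4pi*10^-7) * 169000000000 / (4*pi * 92529403667) * 1e9
= 212371.663383 / 1162758779205.17 * 1e9
= 182.6446 nT

182.6446


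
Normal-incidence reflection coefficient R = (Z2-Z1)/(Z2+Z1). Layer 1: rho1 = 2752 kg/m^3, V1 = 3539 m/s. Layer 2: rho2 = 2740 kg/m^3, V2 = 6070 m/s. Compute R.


Z1 = 2752 * 3539 = 9739328
Z2 = 2740 * 6070 = 16631800
R = (16631800 - 9739328) / (16631800 + 9739328) = 6892472 / 26371128 = 0.2614

0.2614


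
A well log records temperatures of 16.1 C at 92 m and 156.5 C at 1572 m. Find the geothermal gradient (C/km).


dT = 156.5 - 16.1 = 140.4 C
dz = 1572 - 92 = 1480 m
gradient = dT/dz * 1000 = 140.4/1480 * 1000 = 94.8649 C/km

94.8649


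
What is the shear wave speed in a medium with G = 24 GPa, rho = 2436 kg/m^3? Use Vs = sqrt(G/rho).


Convert G to Pa: G = 24e9 Pa
Compute G/rho = 24e9 / 2436 = 9852216.7488
Vs = sqrt(9852216.7488) = 3138.82 m/s

3138.82


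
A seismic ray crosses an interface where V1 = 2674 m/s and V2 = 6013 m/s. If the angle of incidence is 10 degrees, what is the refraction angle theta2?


sin(theta1) = sin(10 deg) = 0.173648
sin(theta2) = V2/V1 * sin(theta1) = 6013/2674 * 0.173648 = 0.390481
theta2 = arcsin(0.390481) = 22.9844 degrees

22.9844


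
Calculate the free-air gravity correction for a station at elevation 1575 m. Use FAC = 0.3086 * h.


FAC = 0.3086 * h
= 0.3086 * 1575
= 486.045 mGal

486.045


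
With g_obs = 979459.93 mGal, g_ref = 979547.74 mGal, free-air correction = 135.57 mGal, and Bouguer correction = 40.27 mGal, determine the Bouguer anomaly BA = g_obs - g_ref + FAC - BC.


BA = g_obs - g_ref + FAC - BC
= 979459.93 - 979547.74 + 135.57 - 40.27
= 7.49 mGal

7.49


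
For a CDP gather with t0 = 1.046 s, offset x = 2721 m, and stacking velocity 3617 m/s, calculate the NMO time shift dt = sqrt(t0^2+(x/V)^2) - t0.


x/Vnmo = 2721/3617 = 0.752281
(x/Vnmo)^2 = 0.565927
t0^2 = 1.094116
sqrt(1.094116 + 0.565927) = 1.288426
dt = 1.288426 - 1.046 = 0.242426

0.242426


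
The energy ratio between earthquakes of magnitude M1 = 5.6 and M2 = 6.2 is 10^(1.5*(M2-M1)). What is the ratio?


M2 - M1 = 6.2 - 5.6 = 0.6
1.5 * 0.6 = 0.9
ratio = 10^0.9 = 7.94

7.94


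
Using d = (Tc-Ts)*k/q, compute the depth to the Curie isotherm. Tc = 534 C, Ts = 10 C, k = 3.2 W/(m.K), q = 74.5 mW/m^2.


T_Curie - T_surf = 534 - 10 = 524 C
Convert q to W/m^2: 74.5 mW/m^2 = 0.0745 W/m^2
d = 524 * 3.2 / 0.0745 = 22507.38 m

22507.38


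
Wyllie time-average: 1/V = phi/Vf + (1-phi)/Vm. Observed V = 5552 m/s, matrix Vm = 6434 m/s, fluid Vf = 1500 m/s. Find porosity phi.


1/V - 1/Vm = 1/5552 - 1/6434 = 2.469e-05
1/Vf - 1/Vm = 1/1500 - 1/6434 = 0.00051124
phi = 2.469e-05 / 0.00051124 = 0.0483

0.0483


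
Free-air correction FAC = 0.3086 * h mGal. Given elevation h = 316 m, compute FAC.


FAC = 0.3086 * h
= 0.3086 * 316
= 97.5176 mGal

97.5176


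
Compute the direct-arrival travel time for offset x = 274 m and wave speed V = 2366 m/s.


t = x / V
= 274 / 2366
= 0.1158 s

0.1158


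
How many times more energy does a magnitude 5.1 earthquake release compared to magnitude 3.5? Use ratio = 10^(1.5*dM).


M2 - M1 = 5.1 - 3.5 = 1.6
1.5 * 1.6 = 2.4
ratio = 10^2.4 = 251.19

251.19


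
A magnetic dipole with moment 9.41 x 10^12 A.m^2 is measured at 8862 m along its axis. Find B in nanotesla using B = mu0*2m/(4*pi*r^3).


m = 9.41 x 10^12 = 9410000000000 A.m^2
2m = 18820000000000 A.m^2
r^3 = 8862^3 = 695977559928
B = (4pi*10^-7) * 18820000000000 / (4*pi * 695977559928) * 1e9
= 23649909.496224 / 8745911957332.62 * 1e9
= 2704.1102 nT

2704.1102


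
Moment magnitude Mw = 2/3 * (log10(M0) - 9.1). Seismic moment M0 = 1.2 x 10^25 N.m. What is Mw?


log10(M0) = log10(1.2 x 10^25) = 25.0792
Mw = 2/3 * (25.0792 - 9.1)
= 2/3 * 15.9792
= 10.65

10.65


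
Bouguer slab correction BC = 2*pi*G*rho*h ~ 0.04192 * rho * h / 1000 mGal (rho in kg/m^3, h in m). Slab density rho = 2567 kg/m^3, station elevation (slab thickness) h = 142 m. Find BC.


BC = 0.04192 * rho * h / 1000
= 0.04192 * 2567 * 142 / 1000
= 15.2804 mGal

15.2804


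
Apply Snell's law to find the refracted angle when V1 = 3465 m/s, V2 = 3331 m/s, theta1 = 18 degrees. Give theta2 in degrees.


sin(theta1) = sin(18 deg) = 0.309017
sin(theta2) = V2/V1 * sin(theta1) = 3331/3465 * 0.309017 = 0.297067
theta2 = arcsin(0.297067) = 17.2815 degrees

17.2815


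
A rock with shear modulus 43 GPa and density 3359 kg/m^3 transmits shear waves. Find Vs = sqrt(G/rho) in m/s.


Convert G to Pa: G = 43e9 Pa
Compute G/rho = 43e9 / 3359 = 12801428.9967
Vs = sqrt(12801428.9967) = 3577.91 m/s

3577.91


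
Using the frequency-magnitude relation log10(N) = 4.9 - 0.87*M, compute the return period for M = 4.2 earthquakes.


log10(N) = 4.9 - 0.87*4.2 = 1.246
N = 10^1.246 = 17.61976
T = 1/N = 1/17.61976 = 0.0568 years

0.0568


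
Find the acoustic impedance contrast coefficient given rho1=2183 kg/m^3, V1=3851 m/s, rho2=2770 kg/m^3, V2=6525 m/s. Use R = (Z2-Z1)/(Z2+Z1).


Z1 = 2183 * 3851 = 8406733
Z2 = 2770 * 6525 = 18074250
R = (18074250 - 8406733) / (18074250 + 8406733) = 9667517 / 26480983 = 0.3651

0.3651


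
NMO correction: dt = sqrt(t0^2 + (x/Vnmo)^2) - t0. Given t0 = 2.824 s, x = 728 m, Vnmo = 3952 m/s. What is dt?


x/Vnmo = 728/3952 = 0.184211
(x/Vnmo)^2 = 0.033934
t0^2 = 7.974976
sqrt(7.974976 + 0.033934) = 2.830002
dt = 2.830002 - 2.824 = 0.006002

0.006002


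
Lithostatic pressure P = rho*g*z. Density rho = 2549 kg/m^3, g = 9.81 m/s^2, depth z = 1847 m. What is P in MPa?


P = rho * g * z / 1e6
= 2549 * 9.81 * 1847 / 1e6
= 46185509.43 / 1e6
= 46.1855 MPa

46.1855


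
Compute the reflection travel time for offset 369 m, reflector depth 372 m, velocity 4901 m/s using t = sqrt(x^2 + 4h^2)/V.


x^2 + 4h^2 = 369^2 + 4*372^2 = 136161 + 553536 = 689697
sqrt(689697) = 830.48
t = 830.48 / 4901 = 0.1695 s

0.1695


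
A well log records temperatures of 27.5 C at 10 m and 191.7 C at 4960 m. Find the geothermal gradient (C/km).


dT = 191.7 - 27.5 = 164.2 C
dz = 4960 - 10 = 4950 m
gradient = dT/dz * 1000 = 164.2/4950 * 1000 = 33.1717 C/km

33.1717


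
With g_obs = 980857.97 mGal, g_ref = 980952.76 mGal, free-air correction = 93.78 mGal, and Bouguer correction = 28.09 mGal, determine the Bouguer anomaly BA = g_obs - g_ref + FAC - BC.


BA = g_obs - g_ref + FAC - BC
= 980857.97 - 980952.76 + 93.78 - 28.09
= -29.1 mGal

-29.1


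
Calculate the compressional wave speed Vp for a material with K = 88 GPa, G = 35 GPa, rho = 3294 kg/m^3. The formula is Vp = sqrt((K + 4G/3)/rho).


First compute the effective modulus:
K + 4G/3 = 88e9 + 4*35e9/3 = 134666666666.67 Pa
Then divide by density:
134666666666.67 / 3294 = 40882412.4671 Pa/(kg/m^3)
Take the square root:
Vp = sqrt(40882412.4671) = 6393.94 m/s

6393.94


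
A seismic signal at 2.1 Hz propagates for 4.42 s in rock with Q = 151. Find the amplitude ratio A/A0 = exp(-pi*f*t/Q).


pi*f*t/Q = pi*2.1*4.42/151 = 0.193114
A/A0 = exp(-0.193114) = 0.824388

0.824388


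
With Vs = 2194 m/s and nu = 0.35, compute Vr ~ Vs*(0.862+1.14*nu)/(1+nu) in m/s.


Numerator factor = 0.862 + 1.14*0.35 = 1.261
Denominator = 1 + 0.35 = 1.35
Vr = 2194 * 1.261 / 1.35 = 2049.36 m/s

2049.36


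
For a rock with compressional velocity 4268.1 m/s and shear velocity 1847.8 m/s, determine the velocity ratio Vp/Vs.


Vp/Vs = 4268.1 / 1847.8
= 2.3098

2.3098


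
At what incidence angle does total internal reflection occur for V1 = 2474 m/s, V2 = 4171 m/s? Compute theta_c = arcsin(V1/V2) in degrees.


V1/V2 = 2474/4171 = 0.593143
theta_c = arcsin(0.593143) = 36.3804 degrees

36.3804


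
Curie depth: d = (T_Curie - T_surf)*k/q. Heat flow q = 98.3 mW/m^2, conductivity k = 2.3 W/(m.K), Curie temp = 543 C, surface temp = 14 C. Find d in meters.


T_Curie - T_surf = 543 - 14 = 529 C
Convert q to W/m^2: 98.3 mW/m^2 = 0.0983 W/m^2
d = 529 * 2.3 / 0.0983 = 12377.42 m

12377.42


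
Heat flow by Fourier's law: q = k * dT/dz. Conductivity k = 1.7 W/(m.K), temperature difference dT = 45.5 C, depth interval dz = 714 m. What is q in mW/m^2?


q = k * dT / dz * 1000
= 1.7 * 45.5 / 714 * 1000
= 0.108333 * 1000
= 108.3333 mW/m^2

108.3333


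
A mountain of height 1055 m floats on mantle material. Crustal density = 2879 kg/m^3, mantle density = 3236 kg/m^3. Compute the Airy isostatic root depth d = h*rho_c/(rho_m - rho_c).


rho_m - rho_c = 3236 - 2879 = 357
d = 1055 * 2879 / 357
= 3037345 / 357
= 8507.97 m

8507.97


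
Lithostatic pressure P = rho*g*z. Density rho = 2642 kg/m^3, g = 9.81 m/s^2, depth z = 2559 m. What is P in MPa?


P = rho * g * z / 1e6
= 2642 * 9.81 * 2559 / 1e6
= 66324213.18 / 1e6
= 66.3242 MPa

66.3242


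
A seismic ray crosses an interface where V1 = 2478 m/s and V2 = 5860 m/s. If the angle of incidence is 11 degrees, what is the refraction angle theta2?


sin(theta1) = sin(11 deg) = 0.190809
sin(theta2) = V2/V1 * sin(theta1) = 5860/2478 * 0.190809 = 0.451227
theta2 = arcsin(0.451227) = 26.8224 degrees

26.8224


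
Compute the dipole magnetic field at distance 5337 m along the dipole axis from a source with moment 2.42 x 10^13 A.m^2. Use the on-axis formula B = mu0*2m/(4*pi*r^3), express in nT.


m = 2.42 x 10^13 = 24200000000000 A.m^2
2m = 48400000000000 A.m^2
r^3 = 5337^3 = 152016807753
B = (4pi*10^-7) * 48400000000000 / (4*pi * 152016807753) * 1e9
= 60821233.773498 / 1910299545835.99 * 1e9
= 31838.5846 nT

31838.5846


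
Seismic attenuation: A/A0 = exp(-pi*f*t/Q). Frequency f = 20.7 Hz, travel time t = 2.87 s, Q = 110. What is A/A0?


pi*f*t/Q = pi*20.7*2.87/110 = 1.696717
A/A0 = exp(-1.696717) = 0.183284

0.183284


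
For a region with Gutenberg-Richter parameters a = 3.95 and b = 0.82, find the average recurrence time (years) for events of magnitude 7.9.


log10(N) = 3.95 - 0.82*7.9 = -2.528
N = 10^-2.528 = 0.002965
T = 1/N = 1/0.002965 = 337.2873 years

337.2873


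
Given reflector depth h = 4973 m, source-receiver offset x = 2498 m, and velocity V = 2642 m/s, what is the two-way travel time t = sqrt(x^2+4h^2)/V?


x^2 + 4h^2 = 2498^2 + 4*4973^2 = 6240004 + 98922916 = 105162920
sqrt(105162920) = 10254.8974
t = 10254.8974 / 2642 = 3.8815 s

3.8815


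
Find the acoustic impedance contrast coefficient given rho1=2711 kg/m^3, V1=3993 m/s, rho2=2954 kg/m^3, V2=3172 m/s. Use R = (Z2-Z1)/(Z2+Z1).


Z1 = 2711 * 3993 = 10825023
Z2 = 2954 * 3172 = 9370088
R = (9370088 - 10825023) / (9370088 + 10825023) = -1454935 / 20195111 = -0.072

-0.072


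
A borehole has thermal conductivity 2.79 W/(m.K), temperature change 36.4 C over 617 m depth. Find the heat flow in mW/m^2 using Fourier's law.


q = k * dT / dz * 1000
= 2.79 * 36.4 / 617 * 1000
= 0.164596 * 1000
= 164.5964 mW/m^2

164.5964


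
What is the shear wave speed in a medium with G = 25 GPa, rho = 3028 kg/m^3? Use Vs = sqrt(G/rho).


Convert G to Pa: G = 25e9 Pa
Compute G/rho = 25e9 / 3028 = 8256274.7688
Vs = sqrt(8256274.7688) = 2873.37 m/s

2873.37


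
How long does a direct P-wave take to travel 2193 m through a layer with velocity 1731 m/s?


t = x / V
= 2193 / 1731
= 1.2669 s

1.2669


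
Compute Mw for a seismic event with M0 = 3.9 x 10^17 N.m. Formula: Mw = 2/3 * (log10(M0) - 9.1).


log10(M0) = log10(3.9 x 10^17) = 17.5911
Mw = 2/3 * (17.5911 - 9.1)
= 2/3 * 8.4911
= 5.66

5.66


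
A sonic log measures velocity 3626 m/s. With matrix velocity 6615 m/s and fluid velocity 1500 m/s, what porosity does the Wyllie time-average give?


1/V - 1/Vm = 1/3626 - 1/6615 = 0.00012461
1/Vf - 1/Vm = 1/1500 - 1/6615 = 0.0005155
phi = 0.00012461 / 0.0005155 = 0.2417

0.2417


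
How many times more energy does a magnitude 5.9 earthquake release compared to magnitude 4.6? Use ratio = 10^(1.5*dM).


M2 - M1 = 5.9 - 4.6 = 1.3
1.5 * 1.3 = 1.95
ratio = 10^1.95 = 89.13

89.13


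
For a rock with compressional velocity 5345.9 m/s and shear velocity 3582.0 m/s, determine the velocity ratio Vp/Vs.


Vp/Vs = 5345.9 / 3582.0
= 1.4924

1.4924


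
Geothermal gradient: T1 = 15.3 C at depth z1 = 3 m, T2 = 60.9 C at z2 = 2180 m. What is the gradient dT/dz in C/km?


dT = 60.9 - 15.3 = 45.6 C
dz = 2180 - 3 = 2177 m
gradient = dT/dz * 1000 = 45.6/2177 * 1000 = 20.9463 C/km

20.9463


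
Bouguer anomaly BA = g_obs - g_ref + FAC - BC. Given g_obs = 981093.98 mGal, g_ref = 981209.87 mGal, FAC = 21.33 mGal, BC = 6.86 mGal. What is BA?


BA = g_obs - g_ref + FAC - BC
= 981093.98 - 981209.87 + 21.33 - 6.86
= -101.42 mGal

-101.42


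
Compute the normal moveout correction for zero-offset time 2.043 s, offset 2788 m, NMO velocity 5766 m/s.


x/Vnmo = 2788/5766 = 0.483524
(x/Vnmo)^2 = 0.233796
t0^2 = 4.173849
sqrt(4.173849 + 0.233796) = 2.099439
dt = 2.099439 - 2.043 = 0.056439

0.056439


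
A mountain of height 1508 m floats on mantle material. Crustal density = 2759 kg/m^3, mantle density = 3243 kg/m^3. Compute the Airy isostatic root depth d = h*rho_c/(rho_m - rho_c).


rho_m - rho_c = 3243 - 2759 = 484
d = 1508 * 2759 / 484
= 4160572 / 484
= 8596.22 m

8596.22


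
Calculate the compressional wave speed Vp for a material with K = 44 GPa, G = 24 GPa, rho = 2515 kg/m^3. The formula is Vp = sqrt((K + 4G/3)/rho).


First compute the effective modulus:
K + 4G/3 = 44e9 + 4*24e9/3 = 76000000000.0 Pa
Then divide by density:
76000000000.0 / 2515 = 30218687.8728 Pa/(kg/m^3)
Take the square root:
Vp = sqrt(30218687.8728) = 5497.15 m/s

5497.15


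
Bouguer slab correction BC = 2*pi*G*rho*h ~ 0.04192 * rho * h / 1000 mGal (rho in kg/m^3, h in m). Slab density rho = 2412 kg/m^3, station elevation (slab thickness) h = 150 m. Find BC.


BC = 0.04192 * rho * h / 1000
= 0.04192 * 2412 * 150 / 1000
= 15.1667 mGal

15.1667


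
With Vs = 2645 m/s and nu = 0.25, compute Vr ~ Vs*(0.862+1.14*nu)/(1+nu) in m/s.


Numerator factor = 0.862 + 1.14*0.25 = 1.147
Denominator = 1 + 0.25 = 1.25
Vr = 2645 * 1.147 / 1.25 = 2427.05 m/s

2427.05


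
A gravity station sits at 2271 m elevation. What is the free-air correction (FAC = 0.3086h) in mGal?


FAC = 0.3086 * h
= 0.3086 * 2271
= 700.8306 mGal

700.8306


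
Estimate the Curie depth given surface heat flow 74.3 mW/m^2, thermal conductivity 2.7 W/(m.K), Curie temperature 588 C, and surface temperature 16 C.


T_Curie - T_surf = 588 - 16 = 572 C
Convert q to W/m^2: 74.3 mW/m^2 = 0.0743 W/m^2
d = 572 * 2.7 / 0.0743 = 20786.0 m

20786.0


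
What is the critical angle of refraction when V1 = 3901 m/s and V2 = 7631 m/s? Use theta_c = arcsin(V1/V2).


V1/V2 = 3901/7631 = 0.511204
theta_c = arcsin(0.511204) = 30.7441 degrees

30.7441


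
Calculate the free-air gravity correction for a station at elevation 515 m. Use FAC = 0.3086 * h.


FAC = 0.3086 * h
= 0.3086 * 515
= 158.929 mGal

158.929


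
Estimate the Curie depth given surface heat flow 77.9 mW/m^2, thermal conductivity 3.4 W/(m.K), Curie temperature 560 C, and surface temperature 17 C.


T_Curie - T_surf = 560 - 17 = 543 C
Convert q to W/m^2: 77.9 mW/m^2 = 0.0779 W/m^2
d = 543 * 3.4 / 0.0779 = 23699.61 m

23699.61


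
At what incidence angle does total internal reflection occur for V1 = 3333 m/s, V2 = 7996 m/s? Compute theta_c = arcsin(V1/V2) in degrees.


V1/V2 = 3333/7996 = 0.416833
theta_c = arcsin(0.416833) = 24.6348 degrees

24.6348


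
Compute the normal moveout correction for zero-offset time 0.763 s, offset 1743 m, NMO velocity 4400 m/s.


x/Vnmo = 1743/4400 = 0.396136
(x/Vnmo)^2 = 0.156924
t0^2 = 0.582169
sqrt(0.582169 + 0.156924) = 0.859705
dt = 0.859705 - 0.763 = 0.096705

0.096705


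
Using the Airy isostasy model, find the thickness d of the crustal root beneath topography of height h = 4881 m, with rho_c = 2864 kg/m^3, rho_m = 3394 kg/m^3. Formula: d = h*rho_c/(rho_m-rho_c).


rho_m - rho_c = 3394 - 2864 = 530
d = 4881 * 2864 / 530
= 13979184 / 530
= 26375.82 m

26375.82


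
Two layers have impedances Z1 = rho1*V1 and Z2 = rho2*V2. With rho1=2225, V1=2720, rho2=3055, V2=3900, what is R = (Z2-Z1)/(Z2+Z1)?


Z1 = 2225 * 2720 = 6052000
Z2 = 3055 * 3900 = 11914500
R = (11914500 - 6052000) / (11914500 + 6052000) = 5862500 / 17966500 = 0.3263

0.3263


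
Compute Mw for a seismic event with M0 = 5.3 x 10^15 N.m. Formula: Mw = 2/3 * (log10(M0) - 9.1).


log10(M0) = log10(5.3 x 10^15) = 15.7243
Mw = 2/3 * (15.7243 - 9.1)
= 2/3 * 6.6243
= 4.42

4.42


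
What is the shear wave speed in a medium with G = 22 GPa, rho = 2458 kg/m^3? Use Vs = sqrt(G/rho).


Convert G to Pa: G = 22e9 Pa
Compute G/rho = 22e9 / 2458 = 8950366.1513
Vs = sqrt(8950366.1513) = 2991.72 m/s

2991.72


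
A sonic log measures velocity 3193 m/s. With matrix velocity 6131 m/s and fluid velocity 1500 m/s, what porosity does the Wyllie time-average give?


1/V - 1/Vm = 1/3193 - 1/6131 = 0.00015008
1/Vf - 1/Vm = 1/1500 - 1/6131 = 0.00050356
phi = 0.00015008 / 0.00050356 = 0.298

0.298


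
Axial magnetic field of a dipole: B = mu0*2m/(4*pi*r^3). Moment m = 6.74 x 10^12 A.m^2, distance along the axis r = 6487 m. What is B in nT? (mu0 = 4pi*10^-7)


m = 6.74 x 10^12 = 6740000000000 A.m^2
2m = 13480000000000 A.m^2
r^3 = 6487^3 = 272980543303
B = (4pi*10^-7) * 13480000000000 / (4*pi * 272980543303) * 1e9
= 16939467.588156 / 3430374677654.62 * 1e9
= 4938.0809 nT

4938.0809


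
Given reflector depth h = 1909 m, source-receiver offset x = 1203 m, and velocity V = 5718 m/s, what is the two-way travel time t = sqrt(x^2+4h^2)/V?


x^2 + 4h^2 = 1203^2 + 4*1909^2 = 1447209 + 14577124 = 16024333
sqrt(16024333) = 4003.0405
t = 4003.0405 / 5718 = 0.7001 s

0.7001


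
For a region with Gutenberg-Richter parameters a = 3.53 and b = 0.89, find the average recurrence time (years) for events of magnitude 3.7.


log10(N) = 3.53 - 0.89*3.7 = 0.237
N = 10^0.237 = 1.725838
T = 1/N = 1/1.725838 = 0.5794 years

0.5794


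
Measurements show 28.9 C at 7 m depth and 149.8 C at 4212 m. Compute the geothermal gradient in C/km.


dT = 149.8 - 28.9 = 120.9 C
dz = 4212 - 7 = 4205 m
gradient = dT/dz * 1000 = 120.9/4205 * 1000 = 28.7515 C/km

28.7515


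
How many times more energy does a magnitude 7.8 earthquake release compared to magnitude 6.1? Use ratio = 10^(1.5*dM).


M2 - M1 = 7.8 - 6.1 = 1.7
1.5 * 1.7 = 2.55
ratio = 10^2.55 = 354.81

354.81


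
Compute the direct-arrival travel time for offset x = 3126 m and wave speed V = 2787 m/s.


t = x / V
= 3126 / 2787
= 1.1216 s

1.1216


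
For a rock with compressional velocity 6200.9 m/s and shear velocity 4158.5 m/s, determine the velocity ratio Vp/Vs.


Vp/Vs = 6200.9 / 4158.5
= 1.4911

1.4911


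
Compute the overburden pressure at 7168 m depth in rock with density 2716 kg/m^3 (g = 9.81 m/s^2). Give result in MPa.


P = rho * g * z / 1e6
= 2716 * 9.81 * 7168 / 1e6
= 190983905.28 / 1e6
= 190.9839 MPa

190.9839


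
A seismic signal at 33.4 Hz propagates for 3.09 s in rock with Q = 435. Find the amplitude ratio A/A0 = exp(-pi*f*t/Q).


pi*f*t/Q = pi*33.4*3.09/435 = 0.745359
A/A0 = exp(-0.745359) = 0.474564

0.474564


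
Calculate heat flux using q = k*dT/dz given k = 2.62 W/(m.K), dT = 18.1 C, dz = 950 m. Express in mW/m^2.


q = k * dT / dz * 1000
= 2.62 * 18.1 / 950 * 1000
= 0.049918 * 1000
= 49.9179 mW/m^2

49.9179


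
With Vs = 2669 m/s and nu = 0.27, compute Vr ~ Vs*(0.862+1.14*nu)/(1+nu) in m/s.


Numerator factor = 0.862 + 1.14*0.27 = 1.1698
Denominator = 1 + 0.27 = 1.27
Vr = 2669 * 1.1698 / 1.27 = 2458.42 m/s

2458.42


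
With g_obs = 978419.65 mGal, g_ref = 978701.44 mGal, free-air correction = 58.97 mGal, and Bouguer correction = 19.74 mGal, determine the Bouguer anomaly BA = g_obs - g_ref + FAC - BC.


BA = g_obs - g_ref + FAC - BC
= 978419.65 - 978701.44 + 58.97 - 19.74
= -242.56 mGal

-242.56


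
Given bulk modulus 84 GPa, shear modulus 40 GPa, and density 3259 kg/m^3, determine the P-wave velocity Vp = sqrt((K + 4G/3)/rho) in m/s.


First compute the effective modulus:
K + 4G/3 = 84e9 + 4*40e9/3 = 137333333333.33 Pa
Then divide by density:
137333333333.33 / 3259 = 42139715.6592 Pa/(kg/m^3)
Take the square root:
Vp = sqrt(42139715.6592) = 6491.51 m/s

6491.51


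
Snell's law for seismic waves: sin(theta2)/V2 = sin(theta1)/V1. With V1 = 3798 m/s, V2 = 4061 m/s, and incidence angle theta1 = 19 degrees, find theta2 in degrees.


sin(theta1) = sin(19 deg) = 0.325568
sin(theta2) = V2/V1 * sin(theta1) = 4061/3798 * 0.325568 = 0.348113
theta2 = arcsin(0.348113) = 20.3719 degrees

20.3719


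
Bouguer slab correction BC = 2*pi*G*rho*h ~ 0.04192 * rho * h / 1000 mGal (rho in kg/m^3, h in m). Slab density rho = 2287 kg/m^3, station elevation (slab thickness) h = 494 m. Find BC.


BC = 0.04192 * rho * h / 1000
= 0.04192 * 2287 * 494 / 1000
= 47.3603 mGal

47.3603


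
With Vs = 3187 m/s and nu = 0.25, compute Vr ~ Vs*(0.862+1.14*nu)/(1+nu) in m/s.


Numerator factor = 0.862 + 1.14*0.25 = 1.147
Denominator = 1 + 0.25 = 1.25
Vr = 3187 * 1.147 / 1.25 = 2924.39 m/s

2924.39


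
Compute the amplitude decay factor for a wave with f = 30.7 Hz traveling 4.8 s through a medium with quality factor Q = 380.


pi*f*t/Q = pi*30.7*4.8/380 = 1.218277
A/A0 = exp(-1.218277) = 0.295739

0.295739


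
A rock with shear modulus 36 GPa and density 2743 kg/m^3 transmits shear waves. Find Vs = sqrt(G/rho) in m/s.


Convert G to Pa: G = 36e9 Pa
Compute G/rho = 36e9 / 2743 = 13124316.4419
Vs = sqrt(13124316.4419) = 3622.75 m/s

3622.75


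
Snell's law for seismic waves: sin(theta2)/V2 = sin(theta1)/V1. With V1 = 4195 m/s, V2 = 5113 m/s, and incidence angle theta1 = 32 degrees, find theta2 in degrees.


sin(theta1) = sin(32 deg) = 0.529919
sin(theta2) = V2/V1 * sin(theta1) = 5113/4195 * 0.529919 = 0.645883
theta2 = arcsin(0.645883) = 40.2319 degrees

40.2319


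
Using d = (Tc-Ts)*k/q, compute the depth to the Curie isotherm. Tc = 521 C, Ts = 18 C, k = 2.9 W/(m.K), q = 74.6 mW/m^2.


T_Curie - T_surf = 521 - 18 = 503 C
Convert q to W/m^2: 74.6 mW/m^2 = 0.0746 W/m^2
d = 503 * 2.9 / 0.0746 = 19553.62 m

19553.62


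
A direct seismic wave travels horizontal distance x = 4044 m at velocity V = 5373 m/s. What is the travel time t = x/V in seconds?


t = x / V
= 4044 / 5373
= 0.7527 s

0.7527


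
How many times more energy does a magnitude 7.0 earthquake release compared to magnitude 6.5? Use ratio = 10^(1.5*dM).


M2 - M1 = 7.0 - 6.5 = 0.5
1.5 * 0.5 = 0.75
ratio = 10^0.75 = 5.62

5.62


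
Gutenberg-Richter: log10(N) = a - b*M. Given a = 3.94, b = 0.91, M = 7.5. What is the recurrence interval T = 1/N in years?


log10(N) = 3.94 - 0.91*7.5 = -2.885
N = 10^-2.885 = 0.001303
T = 1/N = 1/0.001303 = 767.3615 years

767.3615


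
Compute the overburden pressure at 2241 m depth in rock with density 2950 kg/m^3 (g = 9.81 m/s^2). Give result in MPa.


P = rho * g * z / 1e6
= 2950 * 9.81 * 2241 / 1e6
= 64853419.5 / 1e6
= 64.8534 MPa

64.8534


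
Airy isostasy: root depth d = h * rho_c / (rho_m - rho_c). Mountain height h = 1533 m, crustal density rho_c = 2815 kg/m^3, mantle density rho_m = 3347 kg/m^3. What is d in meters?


rho_m - rho_c = 3347 - 2815 = 532
d = 1533 * 2815 / 532
= 4315395 / 532
= 8111.64 m

8111.64


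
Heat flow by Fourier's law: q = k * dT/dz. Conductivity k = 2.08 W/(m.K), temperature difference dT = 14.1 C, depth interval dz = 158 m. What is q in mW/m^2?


q = k * dT / dz * 1000
= 2.08 * 14.1 / 158 * 1000
= 0.18562 * 1000
= 185.6203 mW/m^2

185.6203


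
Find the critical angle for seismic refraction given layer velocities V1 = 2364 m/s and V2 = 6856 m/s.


V1/V2 = 2364/6856 = 0.344807
theta_c = arcsin(0.344807) = 20.17 degrees

20.17


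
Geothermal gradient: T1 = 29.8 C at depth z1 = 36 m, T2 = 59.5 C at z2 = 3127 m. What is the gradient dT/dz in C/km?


dT = 59.5 - 29.8 = 29.7 C
dz = 3127 - 36 = 3091 m
gradient = dT/dz * 1000 = 29.7/3091 * 1000 = 9.6085 C/km

9.6085


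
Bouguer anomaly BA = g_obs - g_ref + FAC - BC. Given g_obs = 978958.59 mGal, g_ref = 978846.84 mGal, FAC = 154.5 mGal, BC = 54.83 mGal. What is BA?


BA = g_obs - g_ref + FAC - BC
= 978958.59 - 978846.84 + 154.5 - 54.83
= 211.42 mGal

211.42


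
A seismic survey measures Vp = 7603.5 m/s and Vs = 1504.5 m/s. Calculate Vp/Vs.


Vp/Vs = 7603.5 / 1504.5
= 5.0538

5.0538


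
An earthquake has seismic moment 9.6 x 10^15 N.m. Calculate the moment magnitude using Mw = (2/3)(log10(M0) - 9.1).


log10(M0) = log10(9.6 x 10^15) = 15.9823
Mw = 2/3 * (15.9823 - 9.1)
= 2/3 * 6.8823
= 4.59

4.59


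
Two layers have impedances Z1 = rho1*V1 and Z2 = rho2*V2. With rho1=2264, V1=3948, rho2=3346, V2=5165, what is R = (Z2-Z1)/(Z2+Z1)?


Z1 = 2264 * 3948 = 8938272
Z2 = 3346 * 5165 = 17282090
R = (17282090 - 8938272) / (17282090 + 8938272) = 8343818 / 26220362 = 0.3182

0.3182


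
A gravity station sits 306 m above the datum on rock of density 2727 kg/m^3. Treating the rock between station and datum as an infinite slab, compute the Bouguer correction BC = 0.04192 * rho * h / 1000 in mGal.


BC = 0.04192 * rho * h / 1000
= 0.04192 * 2727 * 306 / 1000
= 34.9806 mGal

34.9806


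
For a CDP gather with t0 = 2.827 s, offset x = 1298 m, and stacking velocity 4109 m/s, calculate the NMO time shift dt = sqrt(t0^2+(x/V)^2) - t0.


x/Vnmo = 1298/4109 = 0.315892
(x/Vnmo)^2 = 0.099788
t0^2 = 7.991929
sqrt(7.991929 + 0.099788) = 2.844594
dt = 2.844594 - 2.827 = 0.017594

0.017594


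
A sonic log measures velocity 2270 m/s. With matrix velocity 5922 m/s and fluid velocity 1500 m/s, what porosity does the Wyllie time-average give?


1/V - 1/Vm = 1/2270 - 1/5922 = 0.00027167
1/Vf - 1/Vm = 1/1500 - 1/5922 = 0.0004978
phi = 0.00027167 / 0.0004978 = 0.5457

0.5457


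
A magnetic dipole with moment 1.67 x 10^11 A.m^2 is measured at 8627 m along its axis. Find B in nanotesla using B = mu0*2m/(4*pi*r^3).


m = 1.67 x 10^11 = 167000000000 A.m^2
2m = 334000000000 A.m^2
r^3 = 8627^3 = 642065587883
B = (4pi*10^-7) * 334000000000 / (4*pi * 642065587883) * 1e9
= 419716.77852 / 8068434136064.18 * 1e9
= 52.0196 nT

52.0196


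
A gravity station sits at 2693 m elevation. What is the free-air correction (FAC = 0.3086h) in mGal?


FAC = 0.3086 * h
= 0.3086 * 2693
= 831.0598 mGal

831.0598


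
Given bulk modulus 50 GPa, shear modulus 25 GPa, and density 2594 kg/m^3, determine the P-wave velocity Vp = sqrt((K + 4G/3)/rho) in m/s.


First compute the effective modulus:
K + 4G/3 = 50e9 + 4*25e9/3 = 83333333333.33 Pa
Then divide by density:
83333333333.33 / 2594 = 32125417.6304 Pa/(kg/m^3)
Take the square root:
Vp = sqrt(32125417.6304) = 5667.93 m/s

5667.93


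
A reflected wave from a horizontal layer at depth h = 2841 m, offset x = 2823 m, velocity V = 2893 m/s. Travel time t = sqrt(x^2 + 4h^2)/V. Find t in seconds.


x^2 + 4h^2 = 2823^2 + 4*2841^2 = 7969329 + 32285124 = 40254453
sqrt(40254453) = 6344.6397
t = 6344.6397 / 2893 = 2.1931 s

2.1931


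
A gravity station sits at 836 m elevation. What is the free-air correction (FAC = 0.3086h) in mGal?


FAC = 0.3086 * h
= 0.3086 * 836
= 257.9896 mGal

257.9896


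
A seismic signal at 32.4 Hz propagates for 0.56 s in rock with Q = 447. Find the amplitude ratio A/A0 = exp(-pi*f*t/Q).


pi*f*t/Q = pi*32.4*0.56/447 = 0.127519
A/A0 = exp(-0.127519) = 0.880277

0.880277


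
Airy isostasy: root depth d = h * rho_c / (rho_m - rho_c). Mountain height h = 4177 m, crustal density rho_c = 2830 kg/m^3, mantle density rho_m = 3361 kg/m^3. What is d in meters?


rho_m - rho_c = 3361 - 2830 = 531
d = 4177 * 2830 / 531
= 11820910 / 531
= 22261.6 m

22261.6


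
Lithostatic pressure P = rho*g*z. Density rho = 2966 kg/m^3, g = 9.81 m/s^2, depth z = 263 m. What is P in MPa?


P = rho * g * z / 1e6
= 2966 * 9.81 * 263 / 1e6
= 7652368.98 / 1e6
= 7.6524 MPa

7.6524


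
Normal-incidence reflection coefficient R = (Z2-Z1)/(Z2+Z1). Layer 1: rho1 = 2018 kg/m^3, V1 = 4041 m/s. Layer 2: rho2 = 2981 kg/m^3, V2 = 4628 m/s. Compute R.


Z1 = 2018 * 4041 = 8154738
Z2 = 2981 * 4628 = 13796068
R = (13796068 - 8154738) / (13796068 + 8154738) = 5641330 / 21950806 = 0.257

0.257


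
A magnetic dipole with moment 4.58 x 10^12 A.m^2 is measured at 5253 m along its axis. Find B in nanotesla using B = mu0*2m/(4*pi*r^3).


m = 4.58 x 10^12 = 4580000000000 A.m^2
2m = 9160000000000 A.m^2
r^3 = 5253^3 = 144951329277
B = (4pi*10^-7) * 9160000000000 / (4*pi * 144951329277) * 1e9
= 11510795.482753 / 1821512124738.79 * 1e9
= 6319.3625 nT

6319.3625


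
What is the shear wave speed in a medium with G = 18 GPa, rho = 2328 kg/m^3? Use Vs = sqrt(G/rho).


Convert G to Pa: G = 18e9 Pa
Compute G/rho = 18e9 / 2328 = 7731958.7629
Vs = sqrt(7731958.7629) = 2780.64 m/s

2780.64


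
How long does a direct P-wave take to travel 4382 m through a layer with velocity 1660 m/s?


t = x / V
= 4382 / 1660
= 2.6398 s

2.6398


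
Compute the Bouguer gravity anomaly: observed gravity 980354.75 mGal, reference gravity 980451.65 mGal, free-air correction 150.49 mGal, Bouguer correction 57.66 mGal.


BA = g_obs - g_ref + FAC - BC
= 980354.75 - 980451.65 + 150.49 - 57.66
= -4.07 mGal

-4.07


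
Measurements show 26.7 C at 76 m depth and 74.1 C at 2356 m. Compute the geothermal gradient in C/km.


dT = 74.1 - 26.7 = 47.4 C
dz = 2356 - 76 = 2280 m
gradient = dT/dz * 1000 = 47.4/2280 * 1000 = 20.7895 C/km

20.7895


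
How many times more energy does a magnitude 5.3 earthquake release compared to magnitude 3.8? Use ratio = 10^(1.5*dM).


M2 - M1 = 5.3 - 3.8 = 1.5
1.5 * 1.5 = 2.25
ratio = 10^2.25 = 177.83

177.83


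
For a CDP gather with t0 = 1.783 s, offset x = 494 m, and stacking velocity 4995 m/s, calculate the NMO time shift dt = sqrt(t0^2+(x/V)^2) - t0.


x/Vnmo = 494/4995 = 0.098899
(x/Vnmo)^2 = 0.009781
t0^2 = 3.179089
sqrt(3.179089 + 0.009781) = 1.785741
dt = 1.785741 - 1.783 = 0.002741

0.002741


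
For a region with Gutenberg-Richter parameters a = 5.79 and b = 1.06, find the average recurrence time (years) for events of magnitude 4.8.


log10(N) = 5.79 - 1.06*4.8 = 0.702
N = 10^0.702 = 5.035006
T = 1/N = 1/5.035006 = 0.1986 years

0.1986


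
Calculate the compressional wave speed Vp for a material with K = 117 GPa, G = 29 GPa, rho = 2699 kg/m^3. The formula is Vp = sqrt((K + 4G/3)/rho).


First compute the effective modulus:
K + 4G/3 = 117e9 + 4*29e9/3 = 155666666666.67 Pa
Then divide by density:
155666666666.67 / 2699 = 57675682.3515 Pa/(kg/m^3)
Take the square root:
Vp = sqrt(57675682.3515) = 7594.45 m/s

7594.45


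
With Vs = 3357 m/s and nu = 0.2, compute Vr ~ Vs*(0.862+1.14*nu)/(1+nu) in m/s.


Numerator factor = 0.862 + 1.14*0.2 = 1.09
Denominator = 1 + 0.2 = 1.2
Vr = 3357 * 1.09 / 1.2 = 3049.27 m/s

3049.27


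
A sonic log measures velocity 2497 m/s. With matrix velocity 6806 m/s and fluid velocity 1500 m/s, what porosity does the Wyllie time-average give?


1/V - 1/Vm = 1/2497 - 1/6806 = 0.00025355
1/Vf - 1/Vm = 1/1500 - 1/6806 = 0.00051974
phi = 0.00025355 / 0.00051974 = 0.4878

0.4878


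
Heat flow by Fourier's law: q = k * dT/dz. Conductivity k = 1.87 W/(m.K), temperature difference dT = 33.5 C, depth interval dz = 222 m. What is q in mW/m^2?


q = k * dT / dz * 1000
= 1.87 * 33.5 / 222 * 1000
= 0.282185 * 1000
= 282.1847 mW/m^2

282.1847


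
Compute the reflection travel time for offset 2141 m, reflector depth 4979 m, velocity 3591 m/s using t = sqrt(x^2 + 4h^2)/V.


x^2 + 4h^2 = 2141^2 + 4*4979^2 = 4583881 + 99161764 = 103745645
sqrt(103745645) = 10185.5606
t = 10185.5606 / 3591 = 2.8364 s

2.8364


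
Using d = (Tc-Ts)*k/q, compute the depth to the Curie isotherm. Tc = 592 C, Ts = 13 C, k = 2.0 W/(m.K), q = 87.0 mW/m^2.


T_Curie - T_surf = 592 - 13 = 579 C
Convert q to W/m^2: 87.0 mW/m^2 = 0.087 W/m^2
d = 579 * 2.0 / 0.087 = 13310.34 m

13310.34


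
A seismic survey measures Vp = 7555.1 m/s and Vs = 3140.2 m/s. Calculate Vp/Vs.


Vp/Vs = 7555.1 / 3140.2
= 2.4059

2.4059


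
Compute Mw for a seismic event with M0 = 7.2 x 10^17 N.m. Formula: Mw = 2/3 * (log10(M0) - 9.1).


log10(M0) = log10(7.2 x 10^17) = 17.8573
Mw = 2/3 * (17.8573 - 9.1)
= 2/3 * 8.7573
= 5.84

5.84
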